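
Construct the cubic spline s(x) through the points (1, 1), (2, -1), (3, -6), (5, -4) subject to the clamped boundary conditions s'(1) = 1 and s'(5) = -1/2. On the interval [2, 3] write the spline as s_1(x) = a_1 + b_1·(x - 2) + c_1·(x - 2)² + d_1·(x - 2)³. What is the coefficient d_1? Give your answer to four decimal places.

2.3864

Let m_i = s''(x_i). Step sizes h_i = 1, 1, 2; slopes of the chords Δ_i = (y_(i+1) - y_i)/h_i = -2, -5, 1.
  1·m_0 + 4·m_1 + 1·m_2 = 6(Δ_1 - Δ_0) = -18
  1·m_1 + 6·m_2 + 2·m_3 = 6(Δ_2 - Δ_1) = 36
Clamped end conditions give two more equations: 2h_0·m_0 + h_0·m_1 = 6(Δ_0 - s'(1)) = -18 and h_2·m_2 + 2h_2·m_3 = 6(s'(5) - Δ_2) = -9.
Hence m_0 = -141/22, m_1 = -57/11, m_2 = 201/22, m_3 = -75/11.
On [2, 3], with s_1(x) = a_1 + b_1·(x - 2) + c_1·(x - 2)² + d_1·(x - 2)³: c_1 = m_1/2 = -57/22, d_1 = (m_2 - m_1)/(6h_1) = 105/44, b_1 = Δ_1 - h_1(2m_1 + m_2)/6 = -211/44.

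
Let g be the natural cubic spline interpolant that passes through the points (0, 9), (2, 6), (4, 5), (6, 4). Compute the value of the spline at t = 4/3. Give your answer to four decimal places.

6.8025

Put M_i = g'' at the i-th knot. Here h = (2, 2, 2) and Δ = (-3/2, -1/2, -1/2), so the interior equations h_(i-1)·M_(i-1) + 2(h_(i-1)+h_i)·M_i + h_i·M_(i+1) = 6(Δ_i − Δ_(i-1)) read
  2·M_0 + 8·M_1 + 2·M_2 = 6(Δ_1 - Δ_0) = 6
  2·M_1 + 8·M_2 + 2·M_3 = 6(Δ_2 - Δ_1) = 0
Natural end conditions: M_0 = M_3 = 0.
Solving the tridiagonal system: M_0 = 0, M_1 = 4/5, M_2 = -1/5, M_3 = 0.
On [0, 2], g(t) = 9 - 53/30·t + 0·t² + 1/15·t³.
With t = 4/3: g(4/3) = 551/81.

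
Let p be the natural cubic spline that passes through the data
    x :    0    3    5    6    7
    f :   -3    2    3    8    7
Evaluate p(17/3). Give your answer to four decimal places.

Let σ_i = p''(x_i). Step sizes h_i = 3, 2, 1, 1; slopes of the chords Δ_i = (y_(i+1) - y_i)/h_i = 5/3, 1/2, 5, -1.
  3·σ_0 + 10·σ_1 + 2·σ_2 = 6(Δ_1 - Δ_0) = -7
  2·σ_1 + 6·σ_2 + 1·σ_3 = 6(Δ_2 - Δ_1) = 27
  1·σ_2 + 4·σ_3 + 1·σ_4 = 6(Δ_3 - Δ_2) = -36
Natural end conditions: σ_0 = σ_4 = 0.
Solving the tridiagonal system: σ_0 = 0, σ_1 = -449/214, σ_2 = 748/107, σ_3 = -1150/107, σ_4 = 0.
On [5, 6], p(x) = 3 + 1432/321·(x - 5) + 374/107·(x - 5)² - 949/321·(x - 5)³.
With (x - 5) = 2/3: p(17/3) = 57649/8667.

6.6516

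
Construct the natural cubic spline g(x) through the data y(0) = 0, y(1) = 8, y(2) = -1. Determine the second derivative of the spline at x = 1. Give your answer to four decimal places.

-25.5000

With m_i denoting the second derivative at x_i, h_i = 1, 1, and Δ_i = (y_(i+1) − y_i)/h_i = 8, -9:
  1·m_0 + 4·m_1 + 1·m_2 = 6(Δ_1 - Δ_0) = -102
Natural end conditions: m_0 = m_2 = 0.
Solving: m_0 = 0, m_1 = -51/2, m_2 = 0.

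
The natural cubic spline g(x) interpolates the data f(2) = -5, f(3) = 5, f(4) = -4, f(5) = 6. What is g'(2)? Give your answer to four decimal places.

Write σ_i for g''(x_i). With h_i = 1, 1, 1 and divided differences Δ_i = 10, -9, 10, the continuity of g' gives the tridiagonal system
  1·σ_0 + 4·σ_1 + 1·σ_2 = 6(Δ_1 - Δ_0) = -114
  1·σ_1 + 4·σ_2 + 1·σ_3 = 6(Δ_2 - Δ_1) = 114
Natural end conditions: σ_0 = σ_3 = 0.
Hence σ_0 = 0, σ_1 = -38, σ_2 = 38, σ_3 = 0.
On [2, 3], g'(x) = b_0 + 2c_0·(x - 2) + 3d_0·(x - 2)² with b_0 = Δ_0 - h_0(2σ_0 + σ_1)/6 = 49/3, c_0 = σ_0/2 = 0, d_0 = (σ_1 - σ_0)/(6h_0) = -19/3. So g'(2) = 49/3.

16.3333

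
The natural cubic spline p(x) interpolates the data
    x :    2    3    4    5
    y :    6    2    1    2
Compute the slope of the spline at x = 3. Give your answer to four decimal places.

Let m_i = p''(x_i). Step sizes h_i = 1, 1, 1; slopes of the chords Δ_i = (y_(i+1) - y_i)/h_i = -4, -1, 1.
  1·m_0 + 4·m_1 + 1·m_2 = 6(Δ_1 - Δ_0) = 18
  1·m_1 + 4·m_2 + 1·m_3 = 6(Δ_2 - Δ_1) = 12
Natural end conditions: m_0 = m_3 = 0.
Hence m_0 = 0, m_1 = 4, m_2 = 2, m_3 = 0.
On [3, 4], p'(x) = b_1 + 2c_1·(x - 3) + 3d_1·(x - 3)² with b_1 = Δ_1 - h_1(2m_1 + m_2)/6 = -8/3, c_1 = m_1/2 = 2, d_1 = (m_2 - m_1)/(6h_1) = -1/3. So p'(3) = -8/3.

-2.6667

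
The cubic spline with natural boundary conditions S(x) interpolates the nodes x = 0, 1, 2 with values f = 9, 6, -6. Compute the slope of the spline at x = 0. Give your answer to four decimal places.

-0.7500

With σ_i denoting the second derivative at x_i, h_i = 1, 1, and Δ_i = (y_(i+1) − y_i)/h_i = -3, -12:
  1·σ_0 + 4·σ_1 + 1·σ_2 = 6(Δ_1 - Δ_0) = -54
Natural end conditions: σ_0 = σ_2 = 0.
Hence σ_0 = 0, σ_1 = -27/2, σ_2 = 0.
On [0, 1], S'(x) = b_0 + 2c_0·x + 3d_0·x² with b_0 = Δ_0 - h_0(2σ_0 + σ_1)/6 = -3/4, c_0 = σ_0/2 = 0, d_0 = (σ_1 - σ_0)/(6h_0) = -9/4. So S'(0) = -3/4.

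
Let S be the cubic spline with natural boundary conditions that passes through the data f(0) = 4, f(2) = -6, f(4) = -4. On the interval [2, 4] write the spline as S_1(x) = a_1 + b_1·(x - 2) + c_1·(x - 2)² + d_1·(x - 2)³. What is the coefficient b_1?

-2

Let M_i = S''(x_i). Step sizes h_i = 2, 2; slopes of the chords Δ_i = (y_(i+1) - y_i)/h_i = -5, 1.
  2·M_0 + 8·M_1 + 2·M_2 = 6(Δ_1 - Δ_0) = 36
Natural end conditions: M_0 = M_2 = 0.
Forward elimination and back-substitution give M_0 = 0, M_1 = 9/2, M_2 = 0.
On [2, 4], with S_1(x) = a_1 + b_1·(x - 2) + c_1·(x - 2)² + d_1·(x - 2)³: c_1 = M_1/2 = 9/4, d_1 = (M_2 - M_1)/(6h_1) = -3/8, b_1 = Δ_1 - h_1(2M_1 + M_2)/6 = -2.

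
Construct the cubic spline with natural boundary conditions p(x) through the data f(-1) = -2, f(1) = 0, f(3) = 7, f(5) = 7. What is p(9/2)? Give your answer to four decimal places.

Let M_i = p''(x_i). Step sizes h_i = 2, 2, 2; slopes of the chords Δ_i = (y_(i+1) - y_i)/h_i = 1, 7/2, 0.
  2·M_0 + 8·M_1 + 2·M_2 = 6(Δ_1 - Δ_0) = 15
  2·M_1 + 8·M_2 + 2·M_3 = 6(Δ_2 - Δ_1) = -21
Natural end conditions: M_0 = M_3 = 0.
Forward elimination and back-substitution give M_0 = 0, M_1 = 27/10, M_2 = -33/10, M_3 = 0.
On [3, 5], p(x) = 7 + 11/5·(x - 3) - 33/20·(x - 3)² + 11/40·(x - 3)³.
With (x - 3) = 3/2: p(9/2) = 481/64.

7.5156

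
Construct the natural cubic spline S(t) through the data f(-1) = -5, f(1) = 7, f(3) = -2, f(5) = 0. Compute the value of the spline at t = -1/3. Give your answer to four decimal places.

Put σ_i = S'' at the i-th knot. Here h = (2, 2, 2) and Δ = (6, -9/2, 1), so the interior equations h_(i-1)·σ_(i-1) + 2(h_(i-1)+h_i)·σ_i + h_i·σ_(i+1) = 6(Δ_i − Δ_(i-1)) read
  2·σ_0 + 8·σ_1 + 2·σ_2 = 6(Δ_1 - Δ_0) = -63
  2·σ_1 + 8·σ_2 + 2·σ_3 = 6(Δ_2 - Δ_1) = 33
Natural end conditions: σ_0 = σ_3 = 0.
Solving: σ_0 = 0, σ_1 = -19/2, σ_2 = 13/2, σ_3 = 0.
On [-1, 1], S(t) = -5 + 55/6·(t + 1) + 0·(t + 1)² - 19/24·(t + 1)³.
With (t + 1) = 2/3: S(-1/3) = 71/81.

0.8765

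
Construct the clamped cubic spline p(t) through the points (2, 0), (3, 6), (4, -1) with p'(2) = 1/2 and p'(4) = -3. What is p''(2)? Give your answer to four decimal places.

Put M_i = p'' at the i-th knot. Here h = (1, 1) and Δ = (6, -7), so the interior equations h_(i-1)·M_(i-1) + 2(h_(i-1)+h_i)·M_i + h_i·M_(i+1) = 6(Δ_i − Δ_(i-1)) read
  1·M_0 + 4·M_1 + 1·M_2 = 6(Δ_1 - Δ_0) = -78
Clamped end conditions give two more equations: 2h_0·M_0 + h_0·M_1 = 6(Δ_0 - p'(2)) = 33 and h_1·M_1 + 2h_1·M_2 = 6(p'(4) - Δ_1) = 24.
Solving the tridiagonal system: M_0 = 137/4, M_1 = -71/2, M_2 = 119/4.

34.2500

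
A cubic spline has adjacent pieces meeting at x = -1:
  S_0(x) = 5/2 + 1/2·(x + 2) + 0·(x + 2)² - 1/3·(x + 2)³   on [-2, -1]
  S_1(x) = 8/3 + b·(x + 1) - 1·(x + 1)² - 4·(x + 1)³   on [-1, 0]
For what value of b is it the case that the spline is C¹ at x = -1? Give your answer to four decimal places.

S_0'(x) = 1/2 + 0·(x + 2) - 1·(x + 2)², so S_0'(-1) = -1/2. On the right, S_1'(-1) = b, so b = -1/2.

-0.5000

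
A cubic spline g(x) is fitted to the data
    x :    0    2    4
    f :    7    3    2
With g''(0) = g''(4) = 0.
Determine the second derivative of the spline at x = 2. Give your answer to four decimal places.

Let M_i = g''(x_i). Step sizes h_i = 2, 2; slopes of the chords Δ_i = (y_(i+1) - y_i)/h_i = -2, -1/2.
  2·M_0 + 8·M_1 + 2·M_2 = 6(Δ_1 - Δ_0) = 9
Natural end conditions: M_0 = M_2 = 0.
Solving the tridiagonal system: M_0 = 0, M_1 = 9/8, M_2 = 0.

1.1250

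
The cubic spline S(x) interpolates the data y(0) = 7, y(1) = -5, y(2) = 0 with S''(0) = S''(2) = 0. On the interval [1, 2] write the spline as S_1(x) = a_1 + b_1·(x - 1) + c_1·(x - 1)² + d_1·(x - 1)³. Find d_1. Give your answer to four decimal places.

-4.2500

Write m_i for S''(x_i). With h_i = 1, 1 and divided differences Δ_i = -12, 5, the continuity of S' gives the tridiagonal system
  1·m_0 + 4·m_1 + 1·m_2 = 6(Δ_1 - Δ_0) = 102
Natural end conditions: m_0 = m_2 = 0.
Hence m_0 = 0, m_1 = 51/2, m_2 = 0.
On [1, 2], with S_1(x) = a_1 + b_1·(x - 1) + c_1·(x - 1)² + d_1·(x - 1)³: c_1 = m_1/2 = 51/4, d_1 = (m_2 - m_1)/(6h_1) = -17/4, b_1 = Δ_1 - h_1(2m_1 + m_2)/6 = -7/2.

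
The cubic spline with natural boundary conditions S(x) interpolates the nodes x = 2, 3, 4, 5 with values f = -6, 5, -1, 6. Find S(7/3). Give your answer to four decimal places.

With M_i denoting the second derivative at x_i, h_i = 1, 1, 1, and Δ_i = (y_(i+1) − y_i)/h_i = 11, -6, 7:
  1·M_0 + 4·M_1 + 1·M_2 = 6(Δ_1 - Δ_0) = -102
  1·M_1 + 4·M_2 + 1·M_3 = 6(Δ_2 - Δ_1) = 78
Natural end conditions: M_0 = M_3 = 0.
Solving the tridiagonal system: M_0 = 0, M_1 = -162/5, M_2 = 138/5, M_3 = 0.
On [2, 3], S(x) = -6 + 82/5·(x - 2) + 0·(x - 2)² - 27/5·(x - 2)³.
With (x - 2) = 1/3: S(7/3) = -11/15.

-0.7333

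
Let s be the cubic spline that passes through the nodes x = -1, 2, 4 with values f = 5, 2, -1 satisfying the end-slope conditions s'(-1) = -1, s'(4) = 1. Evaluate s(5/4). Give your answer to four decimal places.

Put M_i = s'' at the i-th knot. Here h = (3, 2) and Δ = (-1, -3/2), so the interior equations h_(i-1)·M_(i-1) + 2(h_(i-1)+h_i)·M_i + h_i·M_(i+1) = 6(Δ_i − Δ_(i-1)) read
  3·M_0 + 10·M_1 + 2·M_2 = 6(Δ_1 - Δ_0) = -3
Clamped end conditions give two more equations: 2h_0·M_0 + h_0·M_1 = 6(Δ_0 - s'(-1)) = 0 and h_1·M_1 + 2h_1·M_2 = 6(s'(4) - Δ_1) = 15.
Forward elimination and back-substitution give M_0 = 7/10, M_1 = -7/5, M_2 = 89/20.
On [-1, 2], s(x) = 5 - 1·(x + 1) + 7/20·(x + 1)² - 7/60·(x + 1)³.
With (x + 1) = 9/4: s(5/4) = 4087/1280.

3.1930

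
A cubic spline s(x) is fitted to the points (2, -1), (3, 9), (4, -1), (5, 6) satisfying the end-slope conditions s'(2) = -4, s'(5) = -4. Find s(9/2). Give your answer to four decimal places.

2.8000

Put M_i = s'' at the i-th knot. Here h = (1, 1, 1) and Δ = (10, -10, 7), so the interior equations h_(i-1)·M_(i-1) + 2(h_(i-1)+h_i)·M_i + h_i·M_(i+1) = 6(Δ_i − Δ_(i-1)) read
  1·M_0 + 4·M_1 + 1·M_2 = 6(Δ_1 - Δ_0) = -120
  1·M_1 + 4·M_2 + 1·M_3 = 6(Δ_2 - Δ_1) = 102
Clamped end conditions give two more equations: 2h_0·M_0 + h_0·M_1 = 6(Δ_0 - s'(2)) = 84 and h_2·M_2 + 2h_2·M_3 = 6(s'(5) - Δ_2) = -66.
Hence M_0 = 366/5, M_1 = -312/5, M_2 = 282/5, M_3 = -306/5.
On [4, 5], s(x) = -1 - 8/5·(x - 4) + 141/5·(x - 4)² - 98/5·(x - 4)³.
With (x - 4) = 1/2: s(9/2) = 14/5.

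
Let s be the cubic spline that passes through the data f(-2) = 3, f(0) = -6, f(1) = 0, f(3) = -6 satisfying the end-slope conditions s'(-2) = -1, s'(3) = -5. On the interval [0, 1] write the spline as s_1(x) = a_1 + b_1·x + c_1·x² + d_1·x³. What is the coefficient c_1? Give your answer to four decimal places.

8.6563

Put σ_i = s'' at the i-th knot. Here h = (2, 1, 2) and Δ = (-9/2, 6, -3), so the interior equations h_(i-1)·σ_(i-1) + 2(h_(i-1)+h_i)·σ_i + h_i·σ_(i+1) = 6(Δ_i − Δ_(i-1)) read
  2·σ_0 + 6·σ_1 + 1·σ_2 = 6(Δ_1 - Δ_0) = 63
  1·σ_1 + 6·σ_2 + 2·σ_3 = 6(Δ_2 - Δ_1) = -54
Clamped end conditions give two more equations: 2h_0·σ_0 + h_0·σ_1 = 6(Δ_0 - s'(-2)) = -21 and h_2·σ_2 + 2h_2·σ_3 = 6(s'(3) - Δ_2) = -12.
Solving the tridiagonal system: σ_0 = -445/32, σ_1 = 277/16, σ_2 = -209/16, σ_3 = 113/32.
On [0, 1], with s_1(x) = a_1 + b_1·x + c_1·x² + d_1·x³: c_1 = σ_1/2 = 277/32, d_1 = (σ_2 - σ_1)/(6h_1) = -81/16, b_1 = Δ_1 - h_1(2σ_1 + σ_2)/6 = 77/32.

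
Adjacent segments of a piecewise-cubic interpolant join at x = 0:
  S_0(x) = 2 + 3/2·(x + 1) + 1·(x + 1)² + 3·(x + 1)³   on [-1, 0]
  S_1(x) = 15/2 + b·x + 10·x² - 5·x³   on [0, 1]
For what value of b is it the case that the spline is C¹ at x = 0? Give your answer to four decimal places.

S_0'(x) = 3/2 + 2·(x + 1) + 9·(x + 1)², so S_0'(0) = 25/2. On the right, S_1'(0) = b, so b = 25/2.

12.5000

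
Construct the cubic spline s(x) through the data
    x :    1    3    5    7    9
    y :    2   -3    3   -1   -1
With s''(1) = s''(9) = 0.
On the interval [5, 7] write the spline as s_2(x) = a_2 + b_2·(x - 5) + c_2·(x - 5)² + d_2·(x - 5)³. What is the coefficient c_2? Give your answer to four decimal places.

-2.9464

Put M_i = s'' at the i-th knot. Here h = (2, 2, 2, 2) and Δ = (-5/2, 3, -2, 0), so the interior equations h_(i-1)·M_(i-1) + 2(h_(i-1)+h_i)·M_i + h_i·M_(i+1) = 6(Δ_i − Δ_(i-1)) read
  2·M_0 + 8·M_1 + 2·M_2 = 6(Δ_1 - Δ_0) = 33
  2·M_1 + 8·M_2 + 2·M_3 = 6(Δ_2 - Δ_1) = -30
  2·M_2 + 8·M_3 + 2·M_4 = 6(Δ_3 - Δ_2) = 12
Natural end conditions: M_0 = M_4 = 0.
Forward elimination and back-substitution give M_0 = 0, M_1 = 627/112, M_2 = -165/28, M_3 = 333/112, M_4 = 0.
On [5, 7], with s_2(x) = a_2 + b_2·(x - 5) + c_2·(x - 5)² + d_2·(x - 5)³: c_2 = M_2/2 = -165/56, d_2 = (M_3 - M_2)/(6h_2) = 331/448, b_2 = Δ_2 - h_2(2M_2 + M_3)/6 = 15/16.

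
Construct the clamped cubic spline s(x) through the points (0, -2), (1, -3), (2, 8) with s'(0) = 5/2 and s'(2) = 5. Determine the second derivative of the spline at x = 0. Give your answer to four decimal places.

-27.2500

Let σ_i = s''(x_i). Step sizes h_i = 1, 1; slopes of the chords Δ_i = (y_(i+1) - y_i)/h_i = -1, 11.
  1·σ_0 + 4·σ_1 + 1·σ_2 = 6(Δ_1 - Δ_0) = 72
Clamped end conditions give two more equations: 2h_0·σ_0 + h_0·σ_1 = 6(Δ_0 - s'(0)) = -21 and h_1·σ_1 + 2h_1·σ_2 = 6(s'(2) - Δ_1) = -36.
Solving: σ_0 = -109/4, σ_1 = 67/2, σ_2 = -139/4.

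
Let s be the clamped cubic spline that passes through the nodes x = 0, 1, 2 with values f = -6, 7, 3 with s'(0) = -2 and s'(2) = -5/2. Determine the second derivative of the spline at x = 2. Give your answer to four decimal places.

Put M_i = s'' at the i-th knot. Here h = (1, 1) and Δ = (13, -4), so the interior equations h_(i-1)·M_(i-1) + 2(h_(i-1)+h_i)·M_i + h_i·M_(i+1) = 6(Δ_i − Δ_(i-1)) read
  1·M_0 + 4·M_1 + 1·M_2 = 6(Δ_1 - Δ_0) = -102
Clamped end conditions give two more equations: 2h_0·M_0 + h_0·M_1 = 6(Δ_0 - s'(0)) = 90 and h_1·M_1 + 2h_1·M_2 = 6(s'(2) - Δ_1) = 9.
Solving the tridiagonal system: M_0 = 281/4, M_1 = -101/2, M_2 = 119/4.

29.7500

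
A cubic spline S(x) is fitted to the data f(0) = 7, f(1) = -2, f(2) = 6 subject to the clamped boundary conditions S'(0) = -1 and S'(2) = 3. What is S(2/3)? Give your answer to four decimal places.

0.4444

Put m_i = S'' at the i-th knot. Here h = (1, 1) and Δ = (-9, 8), so the interior equations h_(i-1)·m_(i-1) + 2(h_(i-1)+h_i)·m_i + h_i·m_(i+1) = 6(Δ_i − Δ_(i-1)) read
  1·m_0 + 4·m_1 + 1·m_2 = 6(Δ_1 - Δ_0) = 102
Clamped end conditions give two more equations: 2h_0·m_0 + h_0·m_1 = 6(Δ_0 - S'(0)) = -48 and h_1·m_1 + 2h_1·m_2 = 6(S'(2) - Δ_1) = -30.
Forward elimination and back-substitution give m_0 = -95/2, m_1 = 47, m_2 = -77/2.
On [0, 1], S(x) = 7 - 1·x - 95/4·x² + 63/4·x³.
With x = 2/3: S(2/3) = 4/9.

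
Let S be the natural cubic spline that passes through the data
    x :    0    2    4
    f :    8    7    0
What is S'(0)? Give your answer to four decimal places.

0.2500

Put σ_i = S'' at the i-th knot. Here h = (2, 2) and Δ = (-1/2, -7/2), so the interior equations h_(i-1)·σ_(i-1) + 2(h_(i-1)+h_i)·σ_i + h_i·σ_(i+1) = 6(Δ_i − Δ_(i-1)) read
  2·σ_0 + 8·σ_1 + 2·σ_2 = 6(Δ_1 - Δ_0) = -18
Natural end conditions: σ_0 = σ_2 = 0.
Solving: σ_0 = 0, σ_1 = -9/4, σ_2 = 0.
On [0, 2], S'(x) = b_0 + 2c_0·x + 3d_0·x² with b_0 = Δ_0 - h_0(2σ_0 + σ_1)/6 = 1/4, c_0 = σ_0/2 = 0, d_0 = (σ_1 - σ_0)/(6h_0) = -3/16. So S'(0) = 1/4.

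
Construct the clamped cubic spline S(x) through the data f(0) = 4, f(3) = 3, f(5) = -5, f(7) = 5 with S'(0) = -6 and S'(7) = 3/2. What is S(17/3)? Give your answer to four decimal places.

-2.3013

Write M_i for S''(x_i). With h_i = 3, 2, 2 and divided differences Δ_i = -1/3, -4, 5, the continuity of S' gives the tridiagonal system
  3·M_0 + 10·M_1 + 2·M_2 = 6(Δ_1 - Δ_0) = -22
  2·M_1 + 8·M_2 + 2·M_3 = 6(Δ_2 - Δ_1) = 54
Clamped end conditions give two more equations: 2h_0·M_0 + h_0·M_1 = 6(Δ_0 - S'(0)) = 34 and h_2·M_2 + 2h_2·M_3 = 6(S'(7) - Δ_2) = -21.
Solving: M_0 = 1031/111, M_1 = -268/37, M_2 = 835/74, M_3 = -403/37.
On [5, 7], S(x) = -5 + 41/37·(x - 5) + 835/148·(x - 5)² - 547/296·(x - 5)³.
With (x - 5) = 2/3: S(17/3) = -2299/999.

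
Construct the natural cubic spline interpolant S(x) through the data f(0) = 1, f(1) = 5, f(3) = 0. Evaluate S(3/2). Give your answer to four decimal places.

5.1719

Write M_i for S''(x_i). With h_i = 1, 2 and divided differences Δ_i = 4, -5/2, the continuity of S' gives the tridiagonal system
  1·M_0 + 6·M_1 + 2·M_2 = 6(Δ_1 - Δ_0) = -39
Natural end conditions: M_0 = M_2 = 0.
Hence M_0 = 0, M_1 = -13/2, M_2 = 0.
On [1, 3], S(x) = 5 + 11/6·(x - 1) - 13/4·(x - 1)² + 13/24·(x - 1)³.
With (x - 1) = 1/2: S(3/2) = 331/64.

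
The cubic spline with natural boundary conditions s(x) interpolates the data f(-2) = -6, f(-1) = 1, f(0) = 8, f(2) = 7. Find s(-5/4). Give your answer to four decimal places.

-0.8570

Put M_i = s'' at the i-th knot. Here h = (1, 1, 2) and Δ = (7, 7, -1/2), so the interior equations h_(i-1)·M_(i-1) + 2(h_(i-1)+h_i)·M_i + h_i·M_(i+1) = 6(Δ_i − Δ_(i-1)) read
  1·M_0 + 4·M_1 + 1·M_2 = 6(Δ_1 - Δ_0) = 0
  1·M_1 + 6·M_2 + 2·M_3 = 6(Δ_2 - Δ_1) = -45
Natural end conditions: M_0 = M_3 = 0.
Forward elimination and back-substitution give M_0 = 0, M_1 = 45/23, M_2 = -180/23, M_3 = 0.
On [-2, -1], s(x) = -6 + 307/46·(x + 2) + 0·(x + 2)² + 15/46·(x + 2)³.
With (x + 2) = 3/4: s(-5/4) = -2523/2944.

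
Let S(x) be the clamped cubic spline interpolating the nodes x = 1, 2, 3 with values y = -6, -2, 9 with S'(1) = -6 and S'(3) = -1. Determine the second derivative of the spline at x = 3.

-44

Write σ_i for S''(x_i). With h_i = 1, 1 and divided differences Δ_i = 4, 11, the continuity of S' gives the tridiagonal system
  1·σ_0 + 4·σ_1 + 1·σ_2 = 6(Δ_1 - Δ_0) = 42
Clamped end conditions give two more equations: 2h_0·σ_0 + h_0·σ_1 = 6(Δ_0 - S'(1)) = 60 and h_1·σ_1 + 2h_1·σ_2 = 6(S'(3) - Δ_1) = -72.
Forward elimination and back-substitution give σ_0 = 22, σ_1 = 16, σ_2 = -44.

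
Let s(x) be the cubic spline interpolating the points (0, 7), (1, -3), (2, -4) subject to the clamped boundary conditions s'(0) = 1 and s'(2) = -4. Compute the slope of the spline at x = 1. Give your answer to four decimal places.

With σ_i denoting the second derivative at x_i, h_i = 1, 1, and Δ_i = (y_(i+1) − y_i)/h_i = -10, -1:
  1·σ_0 + 4·σ_1 + 1·σ_2 = 6(Δ_1 - Δ_0) = 54
Clamped end conditions give two more equations: 2h_0·σ_0 + h_0·σ_1 = 6(Δ_0 - s'(0)) = -66 and h_1·σ_1 + 2h_1·σ_2 = 6(s'(2) - Δ_1) = -18.
Hence σ_0 = -49, σ_1 = 32, σ_2 = -25.
On [1, 2], s'(x) = b_1 + 2c_1·(x - 1) + 3d_1·(x - 1)² with b_1 = Δ_1 - h_1(2σ_1 + σ_2)/6 = -15/2, c_1 = σ_1/2 = 16, d_1 = (σ_2 - σ_1)/(6h_1) = -19/2. So s'(1) = -15/2.

-7.5000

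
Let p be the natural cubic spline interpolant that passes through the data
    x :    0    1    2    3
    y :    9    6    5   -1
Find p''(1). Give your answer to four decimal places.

Let M_i = p''(x_i). Step sizes h_i = 1, 1, 1; slopes of the chords Δ_i = (y_(i+1) - y_i)/h_i = -3, -1, -6.
  1·M_0 + 4·M_1 + 1·M_2 = 6(Δ_1 - Δ_0) = 12
  1·M_1 + 4·M_2 + 1·M_3 = 6(Δ_2 - Δ_1) = -30
Natural end conditions: M_0 = M_3 = 0.
Hence M_0 = 0, M_1 = 26/5, M_2 = -44/5, M_3 = 0.

5.2000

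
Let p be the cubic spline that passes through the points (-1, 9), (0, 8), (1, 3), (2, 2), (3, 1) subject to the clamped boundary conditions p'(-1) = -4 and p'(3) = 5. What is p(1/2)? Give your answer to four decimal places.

5.5871

Write σ_i for p''(x_i). With h_i = 1, 1, 1, 1 and divided differences Δ_i = -1, -5, -1, -1, the continuity of p' gives the tridiagonal system
  1·σ_0 + 4·σ_1 + 1·σ_2 = 6(Δ_1 - Δ_0) = -24
  1·σ_1 + 4·σ_2 + 1·σ_3 = 6(Δ_2 - Δ_1) = 24
  1·σ_2 + 4·σ_3 + 1·σ_4 = 6(Δ_3 - Δ_2) = 0
Clamped end conditions give two more equations: 2h_0·σ_0 + h_0·σ_1 = 6(Δ_0 - p'(-1)) = 18 and h_3·σ_3 + 2h_3·σ_4 = 6(p'(3) - Δ_3) = 36.
Hence σ_0 = 429/28, σ_1 = -177/14, σ_2 = 45/4, σ_3 = -117/14, σ_4 = 621/28.
On [0, 1], p(x) = 8 - 149/56·x - 177/28·x² + 223/56·x³.
With x = 1/2: p(1/2) = 2503/448.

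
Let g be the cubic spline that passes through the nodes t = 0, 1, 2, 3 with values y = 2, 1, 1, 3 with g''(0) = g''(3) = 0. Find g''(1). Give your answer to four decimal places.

0.8000

Let M_i = g''(x_i). Step sizes h_i = 1, 1, 1; slopes of the chords Δ_i = (y_(i+1) - y_i)/h_i = -1, 0, 2.
  1·M_0 + 4·M_1 + 1·M_2 = 6(Δ_1 - Δ_0) = 6
  1·M_1 + 4·M_2 + 1·M_3 = 6(Δ_2 - Δ_1) = 12
Natural end conditions: M_0 = M_3 = 0.
Forward elimination and back-substitution give M_0 = 0, M_1 = 4/5, M_2 = 14/5, M_3 = 0.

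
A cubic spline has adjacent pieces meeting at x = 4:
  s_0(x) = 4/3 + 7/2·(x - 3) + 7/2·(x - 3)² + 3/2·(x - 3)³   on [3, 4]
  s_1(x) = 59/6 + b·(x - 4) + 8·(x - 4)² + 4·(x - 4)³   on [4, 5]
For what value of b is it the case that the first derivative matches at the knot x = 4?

s_0'(x) = 7/2 + 7·(x - 3) + 9/2·(x - 3)², so s_0'(4) = 15. On the right, s_1'(4) = b, so b = 15.

15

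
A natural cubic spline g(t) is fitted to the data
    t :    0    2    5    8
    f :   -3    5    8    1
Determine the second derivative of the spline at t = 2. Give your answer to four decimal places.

-1.4054

Put m_i = g'' at the i-th knot. Here h = (2, 3, 3) and Δ = (4, 1, -7/3), so the interior equations h_(i-1)·m_(i-1) + 2(h_(i-1)+h_i)·m_i + h_i·m_(i+1) = 6(Δ_i − Δ_(i-1)) read
  2·m_0 + 10·m_1 + 3·m_2 = 6(Δ_1 - Δ_0) = -18
  3·m_1 + 12·m_2 + 3·m_3 = 6(Δ_2 - Δ_1) = -20
Natural end conditions: m_0 = m_3 = 0.
Solving the tridiagonal system: m_0 = 0, m_1 = -52/37, m_2 = -146/111, m_3 = 0.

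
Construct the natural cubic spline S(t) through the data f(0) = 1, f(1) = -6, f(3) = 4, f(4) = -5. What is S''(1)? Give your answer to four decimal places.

18.7500

Put σ_i = S'' at the i-th knot. Here h = (1, 2, 1) and Δ = (-7, 5, -9), so the interior equations h_(i-1)·σ_(i-1) + 2(h_(i-1)+h_i)·σ_i + h_i·σ_(i+1) = 6(Δ_i − Δ_(i-1)) read
  1·σ_0 + 6·σ_1 + 2·σ_2 = 6(Δ_1 - Δ_0) = 72
  2·σ_1 + 6·σ_2 + 1·σ_3 = 6(Δ_2 - Δ_1) = -84
Natural end conditions: σ_0 = σ_3 = 0.
Hence σ_0 = 0, σ_1 = 75/4, σ_2 = -81/4, σ_3 = 0.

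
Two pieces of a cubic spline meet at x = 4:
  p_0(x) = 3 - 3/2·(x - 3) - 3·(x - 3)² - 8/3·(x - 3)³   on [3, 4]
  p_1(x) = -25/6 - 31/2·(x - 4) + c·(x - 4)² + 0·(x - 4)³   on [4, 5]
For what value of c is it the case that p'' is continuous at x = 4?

p_0''(x) = -6 - 16·(x - 3), so p_0''(4) = -22. On the right, p_1''(4) = 2c, so c = -11.

-11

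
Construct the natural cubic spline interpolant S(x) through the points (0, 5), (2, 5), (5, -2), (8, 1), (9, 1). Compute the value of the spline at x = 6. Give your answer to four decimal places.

-1.6979

With σ_i denoting the second derivative at x_i, h_i = 2, 3, 3, 1, and Δ_i = (y_(i+1) − y_i)/h_i = 0, -7/3, 1, 0:
  2·σ_0 + 10·σ_1 + 3·σ_2 = 6(Δ_1 - Δ_0) = -14
  3·σ_1 + 12·σ_2 + 3·σ_3 = 6(Δ_2 - Δ_1) = 20
  3·σ_2 + 8·σ_3 + 1·σ_4 = 6(Δ_3 - Δ_2) = -6
Natural end conditions: σ_0 = σ_4 = 0.
Solving the tridiagonal system: σ_0 = 0, σ_1 = -292/133, σ_2 = 1058/399, σ_3 = -232/133, σ_4 = 0.
On [5, 8], S(x) = -2 - 311/399·(x - 5) + 529/399·(x - 5)² - 877/3591·(x - 5)³.
With (x - 5) = 1: S(6) = -871/513.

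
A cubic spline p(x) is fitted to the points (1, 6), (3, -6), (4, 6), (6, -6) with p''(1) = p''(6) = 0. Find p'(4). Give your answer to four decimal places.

8.4000

Write M_i for p''(x_i). With h_i = 2, 1, 2 and divided differences Δ_i = -6, 12, -6, the continuity of p' gives the tridiagonal system
  2·M_0 + 6·M_1 + 1·M_2 = 6(Δ_1 - Δ_0) = 108
  1·M_1 + 6·M_2 + 2·M_3 = 6(Δ_2 - Δ_1) = -108
Natural end conditions: M_0 = M_3 = 0.
Solving the tridiagonal system: M_0 = 0, M_1 = 108/5, M_2 = -108/5, M_3 = 0.
On [4, 6], p'(x) = b_2 + 2c_2·(x - 4) + 3d_2·(x - 4)² with b_2 = Δ_2 - h_2(2M_2 + M_3)/6 = 42/5, c_2 = M_2/2 = -54/5, d_2 = (M_3 - M_2)/(6h_2) = 9/5. So p'(4) = 42/5.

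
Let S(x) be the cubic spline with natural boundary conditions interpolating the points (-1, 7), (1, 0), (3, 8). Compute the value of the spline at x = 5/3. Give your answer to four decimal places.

Write M_i for S''(x_i). With h_i = 2, 2 and divided differences Δ_i = -7/2, 4, the continuity of S' gives the tridiagonal system
  2·M_0 + 8·M_1 + 2·M_2 = 6(Δ_1 - Δ_0) = 45
Natural end conditions: M_0 = M_2 = 0.
Hence M_0 = 0, M_1 = 45/8, M_2 = 0.
On [1, 3], S(x) = 0 + 1/4·(x - 1) + 45/16·(x - 1)² - 15/32·(x - 1)³.
With (x - 1) = 2/3: S(5/3) = 23/18.

1.2778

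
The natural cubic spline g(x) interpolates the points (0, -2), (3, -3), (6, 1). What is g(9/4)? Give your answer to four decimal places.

-3.1602

With M_i denoting the second derivative at x_i, h_i = 3, 3, and Δ_i = (y_(i+1) − y_i)/h_i = -1/3, 4/3:
  3·M_0 + 12·M_1 + 3·M_2 = 6(Δ_1 - Δ_0) = 10
Natural end conditions: M_0 = M_2 = 0.
Solving the tridiagonal system: M_0 = 0, M_1 = 5/6, M_2 = 0.
On [0, 3], g(x) = -2 - 3/4·x + 0·x² + 5/108·x³.
With x = 9/4: g(9/4) = -809/256.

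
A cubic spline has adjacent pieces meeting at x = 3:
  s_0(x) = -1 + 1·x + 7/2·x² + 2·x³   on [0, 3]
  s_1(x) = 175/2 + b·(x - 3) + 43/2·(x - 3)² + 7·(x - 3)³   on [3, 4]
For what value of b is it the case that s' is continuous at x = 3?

76

s_0'(x) = 1 + 7·x + 6·x², so s_0'(3) = 76. On the right, s_1'(3) = b, so b = 76.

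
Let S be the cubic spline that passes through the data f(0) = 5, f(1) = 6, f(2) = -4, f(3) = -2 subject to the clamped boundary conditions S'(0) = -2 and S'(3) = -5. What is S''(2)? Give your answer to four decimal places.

35.6000

Put m_i = S'' at the i-th knot. Here h = (1, 1, 1) and Δ = (1, -10, 2), so the interior equations h_(i-1)·m_(i-1) + 2(h_(i-1)+h_i)·m_i + h_i·m_(i+1) = 6(Δ_i − Δ_(i-1)) read
  1·m_0 + 4·m_1 + 1·m_2 = 6(Δ_1 - Δ_0) = -66
  1·m_1 + 4·m_2 + 1·m_3 = 6(Δ_2 - Δ_1) = 72
Clamped end conditions give two more equations: 2h_0·m_0 + h_0·m_1 = 6(Δ_0 - S'(0)) = 18 and h_2·m_2 + 2h_2·m_3 = 6(S'(3) - Δ_2) = -42.
Solving: m_0 = 124/5, m_1 = -158/5, m_2 = 178/5, m_3 = -194/5.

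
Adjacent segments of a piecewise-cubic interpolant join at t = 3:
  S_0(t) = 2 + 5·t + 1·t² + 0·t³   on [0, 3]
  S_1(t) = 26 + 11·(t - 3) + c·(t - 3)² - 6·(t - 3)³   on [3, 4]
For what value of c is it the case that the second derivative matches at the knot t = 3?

S_0''(t) = 2 + 0·t, so S_0''(3) = 2. On the right, S_1''(3) = 2c, so c = 1.

1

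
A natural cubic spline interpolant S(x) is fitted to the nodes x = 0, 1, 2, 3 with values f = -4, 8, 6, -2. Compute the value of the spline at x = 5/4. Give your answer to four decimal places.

Let σ_i = S''(x_i). Step sizes h_i = 1, 1, 1; slopes of the chords Δ_i = (y_(i+1) - y_i)/h_i = 12, -2, -8.
  1·σ_0 + 4·σ_1 + 1·σ_2 = 6(Δ_1 - Δ_0) = -84
  1·σ_1 + 4·σ_2 + 1·σ_3 = 6(Δ_2 - Δ_1) = -36
Natural end conditions: σ_0 = σ_3 = 0.
Solving the tridiagonal system: σ_0 = 0, σ_1 = -20, σ_2 = -4, σ_3 = 0.
On [1, 2], S(x) = 8 + 16/3·(x - 1) - 10·(x - 1)² + 8/3·(x - 1)³.
With (x - 1) = 1/4: S(5/4) = 35/4.

8.7500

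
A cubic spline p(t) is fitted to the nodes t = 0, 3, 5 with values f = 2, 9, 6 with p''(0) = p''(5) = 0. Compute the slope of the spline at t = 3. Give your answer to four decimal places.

0.0333

Put M_i = p'' at the i-th knot. Here h = (3, 2) and Δ = (7/3, -3/2), so the interior equations h_(i-1)·M_(i-1) + 2(h_(i-1)+h_i)·M_i + h_i·M_(i+1) = 6(Δ_i − Δ_(i-1)) read
  3·M_0 + 10·M_1 + 2·M_2 = 6(Δ_1 - Δ_0) = -23
Natural end conditions: M_0 = M_2 = 0.
Solving the tridiagonal system: M_0 = 0, M_1 = -23/10, M_2 = 0.
On [3, 5], p'(t) = b_1 + 2c_1·(t - 3) + 3d_1·(t - 3)² with b_1 = Δ_1 - h_1(2M_1 + M_2)/6 = 1/30, c_1 = M_1/2 = -23/20, d_1 = (M_2 - M_1)/(6h_1) = 23/120. So p'(3) = 1/30.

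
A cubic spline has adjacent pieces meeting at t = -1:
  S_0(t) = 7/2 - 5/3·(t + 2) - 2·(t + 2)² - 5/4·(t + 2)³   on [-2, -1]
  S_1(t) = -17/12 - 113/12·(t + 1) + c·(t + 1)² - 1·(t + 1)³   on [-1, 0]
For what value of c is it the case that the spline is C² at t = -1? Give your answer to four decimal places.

-5.7500

S_0''(t) = -4 - 15/2·(t + 2), so S_0''(-1) = -23/2. On the right, S_1''(-1) = 2c, so c = -23/4.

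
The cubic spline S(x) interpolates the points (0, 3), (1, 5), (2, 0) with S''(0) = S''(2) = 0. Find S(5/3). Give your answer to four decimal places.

2.1852

Write σ_i for S''(x_i). With h_i = 1, 1 and divided differences Δ_i = 2, -5, the continuity of S' gives the tridiagonal system
  1·σ_0 + 4·σ_1 + 1·σ_2 = 6(Δ_1 - Δ_0) = -42
Natural end conditions: σ_0 = σ_2 = 0.
Solving the tridiagonal system: σ_0 = 0, σ_1 = -21/2, σ_2 = 0.
On [1, 2], S(x) = 5 - 3/2·(x - 1) - 21/4·(x - 1)² + 7/4·(x - 1)³.
With (x - 1) = 2/3: S(5/3) = 59/27.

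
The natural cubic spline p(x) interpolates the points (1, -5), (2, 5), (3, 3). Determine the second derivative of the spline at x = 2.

-18

With M_i denoting the second derivative at x_i, h_i = 1, 1, and Δ_i = (y_(i+1) − y_i)/h_i = 10, -2:
  1·M_0 + 4·M_1 + 1·M_2 = 6(Δ_1 - Δ_0) = -72
Natural end conditions: M_0 = M_2 = 0.
Solving the tridiagonal system: M_0 = 0, M_1 = -18, M_2 = 0.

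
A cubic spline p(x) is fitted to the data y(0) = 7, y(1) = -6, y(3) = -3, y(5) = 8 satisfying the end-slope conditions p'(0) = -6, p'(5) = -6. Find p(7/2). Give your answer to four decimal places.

2.0143

With σ_i denoting the second derivative at x_i, h_i = 1, 2, 2, and Δ_i = (y_(i+1) − y_i)/h_i = -13, 3/2, 11/2:
  1·σ_0 + 6·σ_1 + 2·σ_2 = 6(Δ_1 - Δ_0) = 87
  2·σ_1 + 8·σ_2 + 2·σ_3 = 6(Δ_2 - Δ_1) = 24
Clamped end conditions give two more equations: 2h_0·σ_0 + h_0·σ_1 = 6(Δ_0 - p'(0)) = -42 and h_2·σ_2 + 2h_2·σ_3 = 6(p'(5) - Δ_2) = -69.
Solving the tridiagonal system: σ_0 = -696/23, σ_1 = 426/23, σ_2 = 141/46, σ_3 = -432/23.
On [3, 5], p(x) = -3 + 447/46·(x - 3) + 141/92·(x - 3)² - 335/184·(x - 3)³.
With (x - 3) = 1/2: p(7/2) = 2965/1472.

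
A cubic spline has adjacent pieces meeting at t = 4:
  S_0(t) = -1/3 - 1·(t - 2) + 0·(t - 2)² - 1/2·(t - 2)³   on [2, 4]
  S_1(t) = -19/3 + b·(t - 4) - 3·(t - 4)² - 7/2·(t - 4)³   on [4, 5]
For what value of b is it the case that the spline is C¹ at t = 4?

S_0'(t) = -1 + 0·(t - 2) - 3/2·(t - 2)², so S_0'(4) = -7. On the right, S_1'(4) = b, so b = -7.

-7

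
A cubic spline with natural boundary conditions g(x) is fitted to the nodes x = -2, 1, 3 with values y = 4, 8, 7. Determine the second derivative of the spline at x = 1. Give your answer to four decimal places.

-1.1000

With m_i denoting the second derivative at x_i, h_i = 3, 2, and Δ_i = (y_(i+1) − y_i)/h_i = 4/3, -1/2:
  3·m_0 + 10·m_1 + 2·m_2 = 6(Δ_1 - Δ_0) = -11
Natural end conditions: m_0 = m_2 = 0.
Hence m_0 = 0, m_1 = -11/10, m_2 = 0.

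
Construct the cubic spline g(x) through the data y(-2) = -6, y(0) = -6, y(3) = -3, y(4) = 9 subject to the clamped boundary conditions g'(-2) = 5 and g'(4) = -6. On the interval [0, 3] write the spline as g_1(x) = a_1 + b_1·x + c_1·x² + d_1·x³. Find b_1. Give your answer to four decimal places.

Put σ_i = g'' at the i-th knot. Here h = (2, 3, 1) and Δ = (0, 1, 12), so the interior equations h_(i-1)·σ_(i-1) + 2(h_(i-1)+h_i)·σ_i + h_i·σ_(i+1) = 6(Δ_i − Δ_(i-1)) read
  2·σ_0 + 10·σ_1 + 3·σ_2 = 6(Δ_1 - Δ_0) = 6
  3·σ_1 + 8·σ_2 + 1·σ_3 = 6(Δ_2 - Δ_1) = 66
Clamped end conditions give two more equations: 2h_0·σ_0 + h_0·σ_1 = 6(Δ_0 - g'(-2)) = -30 and h_2·σ_2 + 2h_2·σ_3 = 6(g'(4) - Δ_2) = -108.
Hence σ_0 = -75/13, σ_1 = -45/13, σ_2 = 226/13, σ_3 = -815/13.
On [0, 3], with g_1(x) = a_1 + b_1·x + c_1·x² + d_1·x³: c_1 = σ_1/2 = -45/26, d_1 = (σ_2 - σ_1)/(6h_1) = 271/234, b_1 = Δ_1 - h_1(2σ_1 + σ_2)/6 = -55/13.

-4.2308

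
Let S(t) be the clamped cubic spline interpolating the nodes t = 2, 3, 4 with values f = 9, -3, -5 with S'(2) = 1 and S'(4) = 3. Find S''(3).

Let M_i = S''(x_i). Step sizes h_i = 1, 1; slopes of the chords Δ_i = (y_(i+1) - y_i)/h_i = -12, -2.
  1·M_0 + 4·M_1 + 1·M_2 = 6(Δ_1 - Δ_0) = 60
Clamped end conditions give two more equations: 2h_0·M_0 + h_0·M_1 = 6(Δ_0 - S'(2)) = -78 and h_1·M_1 + 2h_1·M_2 = 6(S'(4) - Δ_1) = 30.
Solving: M_0 = -53, M_1 = 28, M_2 = 1.

28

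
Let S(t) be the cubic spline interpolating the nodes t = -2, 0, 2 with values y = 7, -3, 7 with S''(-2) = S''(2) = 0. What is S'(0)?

0

Let M_i = S''(x_i). Step sizes h_i = 2, 2; slopes of the chords Δ_i = (y_(i+1) - y_i)/h_i = -5, 5.
  2·M_0 + 8·M_1 + 2·M_2 = 6(Δ_1 - Δ_0) = 60
Natural end conditions: M_0 = M_2 = 0.
Hence M_0 = 0, M_1 = 15/2, M_2 = 0.
On [0, 2], S'(t) = b_1 + 2c_1·t + 3d_1·t² with b_1 = Δ_1 - h_1(2M_1 + M_2)/6 = 0, c_1 = M_1/2 = 15/4, d_1 = (M_2 - M_1)/(6h_1) = -5/8. So S'(0) = 0.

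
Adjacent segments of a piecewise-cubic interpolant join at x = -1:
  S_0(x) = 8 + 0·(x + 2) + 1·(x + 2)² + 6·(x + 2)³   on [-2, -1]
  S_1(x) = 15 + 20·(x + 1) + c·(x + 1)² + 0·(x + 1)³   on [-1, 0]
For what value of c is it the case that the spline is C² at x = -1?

19

S_0''(x) = 2 + 36·(x + 2), so S_0''(-1) = 38. On the right, S_1''(-1) = 2c, so c = 19.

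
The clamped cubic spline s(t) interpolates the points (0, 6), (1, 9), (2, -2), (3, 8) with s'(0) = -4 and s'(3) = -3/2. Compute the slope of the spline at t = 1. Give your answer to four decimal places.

-5.2333

Write M_i for s''(x_i). With h_i = 1, 1, 1 and divided differences Δ_i = 3, -11, 10, the continuity of s' gives the tridiagonal system
  1·M_0 + 4·M_1 + 1·M_2 = 6(Δ_1 - Δ_0) = -84
  1·M_1 + 4·M_2 + 1·M_3 = 6(Δ_2 - Δ_1) = 126
Clamped end conditions give two more equations: 2h_0·M_0 + h_0·M_1 = 6(Δ_0 - s'(0)) = 42 and h_2·M_2 + 2h_2·M_3 = 6(s'(3) - Δ_2) = -69.
Solving: M_0 = 667/15, M_1 = -704/15, M_2 = 889/15, M_3 = -962/15.
On [1, 2], s'(t) = b_1 + 2c_1·(t - 1) + 3d_1·(t - 1)² with b_1 = Δ_1 - h_1(2M_1 + M_2)/6 = -157/30, c_1 = M_1/2 = -352/15, d_1 = (M_2 - M_1)/(6h_1) = 177/10. So s'(1) = -157/30.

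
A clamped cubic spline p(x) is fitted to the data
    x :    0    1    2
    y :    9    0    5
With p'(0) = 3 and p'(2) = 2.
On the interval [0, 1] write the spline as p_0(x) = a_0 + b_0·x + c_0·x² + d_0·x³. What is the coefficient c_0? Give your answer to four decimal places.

Let σ_i = p''(x_i). Step sizes h_i = 1, 1; slopes of the chords Δ_i = (y_(i+1) - y_i)/h_i = -9, 5.
  1·σ_0 + 4·σ_1 + 1·σ_2 = 6(Δ_1 - Δ_0) = 84
Clamped end conditions give two more equations: 2h_0·σ_0 + h_0·σ_1 = 6(Δ_0 - p'(0)) = -72 and h_1·σ_1 + 2h_1·σ_2 = 6(p'(2) - Δ_1) = -18.
Solving: σ_0 = -115/2, σ_1 = 43, σ_2 = -61/2.
On [0, 1], with p_0(x) = a_0 + b_0·x + c_0·x² + d_0·x³: c_0 = σ_0/2 = -115/4, d_0 = (σ_1 - σ_0)/(6h_0) = 67/4, b_0 = Δ_0 - h_0(2σ_0 + σ_1)/6 = 3.

-28.7500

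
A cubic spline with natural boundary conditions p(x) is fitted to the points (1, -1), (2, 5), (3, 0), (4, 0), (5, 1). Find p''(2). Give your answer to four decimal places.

-19.7143

Write M_i for p''(x_i). With h_i = 1, 1, 1, 1 and divided differences Δ_i = 6, -5, 0, 1, the continuity of p' gives the tridiagonal system
  1·M_0 + 4·M_1 + 1·M_2 = 6(Δ_1 - Δ_0) = -66
  1·M_1 + 4·M_2 + 1·M_3 = 6(Δ_2 - Δ_1) = 30
  1·M_2 + 4·M_3 + 1·M_4 = 6(Δ_3 - Δ_2) = 6
Natural end conditions: M_0 = M_4 = 0.
Solving the tridiagonal system: M_0 = 0, M_1 = -138/7, M_2 = 90/7, M_3 = -12/7, M_4 = 0.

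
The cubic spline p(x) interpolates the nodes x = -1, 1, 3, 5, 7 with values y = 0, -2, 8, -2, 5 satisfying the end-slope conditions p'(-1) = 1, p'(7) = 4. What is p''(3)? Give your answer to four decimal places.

With M_i denoting the second derivative at x_i, h_i = 2, 2, 2, 2, and Δ_i = (y_(i+1) − y_i)/h_i = -1, 5, -5, 7/2:
  2·M_0 + 8·M_1 + 2·M_2 = 6(Δ_1 - Δ_0) = 36
  2·M_1 + 8·M_2 + 2·M_3 = 6(Δ_2 - Δ_1) = -60
  2·M_2 + 8·M_3 + 2·M_4 = 6(Δ_3 - Δ_2) = 51
Clamped end conditions give two more equations: 2h_0·M_0 + h_0·M_1 = 6(Δ_0 - p'(-1)) = -12 and h_3·M_3 + 2h_3·M_4 = 6(p'(7) - Δ_3) = 3.
Solving the tridiagonal system: M_0 = -873/112, M_1 = 537/56, M_2 = -201/16, M_3 = 597/56, M_4 = -513/112.

-12.5625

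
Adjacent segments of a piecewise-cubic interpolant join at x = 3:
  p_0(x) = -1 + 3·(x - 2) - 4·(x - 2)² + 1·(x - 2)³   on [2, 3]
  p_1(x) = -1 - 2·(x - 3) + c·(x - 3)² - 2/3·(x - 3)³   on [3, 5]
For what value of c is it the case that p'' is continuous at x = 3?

-1

p_0''(x) = -8 + 6·(x - 2), so p_0''(3) = -2. On the right, p_1''(3) = 2c, so c = -1.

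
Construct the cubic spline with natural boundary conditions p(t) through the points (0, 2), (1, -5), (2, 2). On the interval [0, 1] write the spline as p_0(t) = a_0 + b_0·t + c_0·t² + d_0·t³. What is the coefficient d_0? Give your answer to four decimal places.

With M_i denoting the second derivative at x_i, h_i = 1, 1, and Δ_i = (y_(i+1) − y_i)/h_i = -7, 7:
  1·M_0 + 4·M_1 + 1·M_2 = 6(Δ_1 - Δ_0) = 84
Natural end conditions: M_0 = M_2 = 0.
Solving: M_0 = 0, M_1 = 21, M_2 = 0.
On [0, 1], with p_0(t) = a_0 + b_0·t + c_0·t² + d_0·t³: c_0 = M_0/2 = 0, d_0 = (M_1 - M_0)/(6h_0) = 7/2, b_0 = Δ_0 - h_0(2M_0 + M_1)/6 = -21/2.

3.5000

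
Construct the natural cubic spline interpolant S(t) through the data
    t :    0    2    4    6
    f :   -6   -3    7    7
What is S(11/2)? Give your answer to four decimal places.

Let M_i = S''(x_i). Step sizes h_i = 2, 2, 2; slopes of the chords Δ_i = (y_(i+1) - y_i)/h_i = 3/2, 5, 0.
  2·M_0 + 8·M_1 + 2·M_2 = 6(Δ_1 - Δ_0) = 21
  2·M_1 + 8·M_2 + 2·M_3 = 6(Δ_2 - Δ_1) = -30
Natural end conditions: M_0 = M_3 = 0.
Solving: M_0 = 0, M_1 = 19/5, M_2 = -47/10, M_3 = 0.
On [4, 6], S(t) = 7 + 47/15·(t - 4) - 47/20·(t - 4)² + 47/120·(t - 4)³.
With (t - 4) = 3/2: S(11/2) = 495/64.

7.7344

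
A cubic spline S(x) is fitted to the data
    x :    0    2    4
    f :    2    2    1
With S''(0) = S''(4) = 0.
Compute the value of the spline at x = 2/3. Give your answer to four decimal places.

2.0741

With σ_i denoting the second derivative at x_i, h_i = 2, 2, and Δ_i = (y_(i+1) − y_i)/h_i = 0, -1/2:
  2·σ_0 + 8·σ_1 + 2·σ_2 = 6(Δ_1 - Δ_0) = -3
Natural end conditions: σ_0 = σ_2 = 0.
Forward elimination and back-substitution give σ_0 = 0, σ_1 = -3/8, σ_2 = 0.
On [0, 2], S(x) = 2 + 1/8·x + 0·x² - 1/32·x³.
With x = 2/3: S(2/3) = 56/27.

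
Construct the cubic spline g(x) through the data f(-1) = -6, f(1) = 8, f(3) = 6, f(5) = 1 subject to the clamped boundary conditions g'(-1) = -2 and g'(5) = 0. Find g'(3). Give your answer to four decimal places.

Put M_i = g'' at the i-th knot. Here h = (2, 2, 2) and Δ = (7, -1, -5/2), so the interior equations h_(i-1)·M_(i-1) + 2(h_(i-1)+h_i)·M_i + h_i·M_(i+1) = 6(Δ_i − Δ_(i-1)) read
  2·M_0 + 8·M_1 + 2·M_2 = 6(Δ_1 - Δ_0) = -48
  2·M_1 + 8·M_2 + 2·M_3 = 6(Δ_2 - Δ_1) = -9
Clamped end conditions give two more equations: 2h_0·M_0 + h_0·M_1 = 6(Δ_0 - g'(-1)) = 54 and h_2·M_2 + 2h_2·M_3 = 6(g'(5) - Δ_2) = 15.
Forward elimination and back-substitution give M_0 = 569/30, M_1 = -164/15, M_2 = 23/30, M_3 = 101/30.
On [3, 5], g'(x) = b_2 + 2c_2·(x - 3) + 3d_2·(x - 3)² with b_2 = Δ_2 - h_2(2M_2 + M_3)/6 = -62/15, c_2 = M_2/2 = 23/60, d_2 = (M_3 - M_2)/(6h_2) = 13/60. So g'(3) = -62/15.

-4.1333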